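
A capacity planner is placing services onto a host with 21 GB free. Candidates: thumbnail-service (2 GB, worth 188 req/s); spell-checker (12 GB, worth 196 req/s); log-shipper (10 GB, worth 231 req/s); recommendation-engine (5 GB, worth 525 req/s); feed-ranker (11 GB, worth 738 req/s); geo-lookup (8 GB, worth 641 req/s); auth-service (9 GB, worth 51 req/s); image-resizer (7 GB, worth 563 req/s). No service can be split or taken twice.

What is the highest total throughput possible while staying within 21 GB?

A density-first pass picks thumbnail-service + recommendation-engine + image-resizer — 1276 at 14 GB.
Replace thumbnail-service with geo-lookup: the trade gains 453 net, giving 1729 at 20 GB.

1729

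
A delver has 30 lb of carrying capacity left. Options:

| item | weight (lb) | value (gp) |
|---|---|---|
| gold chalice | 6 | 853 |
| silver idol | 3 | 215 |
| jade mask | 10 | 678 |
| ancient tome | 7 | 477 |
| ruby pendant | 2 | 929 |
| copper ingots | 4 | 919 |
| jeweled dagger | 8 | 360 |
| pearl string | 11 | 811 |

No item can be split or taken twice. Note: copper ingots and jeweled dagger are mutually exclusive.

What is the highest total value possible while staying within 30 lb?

3989

Density check — ruby pendant 464.50, copper ingots 229.75, gold chalice 142.17 are the best per lb.
Greedy by ratio would take gold chalice + silver idol + ruby pendant + copper ingots + pearl string: 26 lb used, total 3727.
The 3 lb tied up in silver idol is better spent on ancient tome — total rises to 3989 (30 lb).
The closest alternative, gold chalice + jade mask + ancient tome + ruby pendant + copper ingots, reaches only 3856.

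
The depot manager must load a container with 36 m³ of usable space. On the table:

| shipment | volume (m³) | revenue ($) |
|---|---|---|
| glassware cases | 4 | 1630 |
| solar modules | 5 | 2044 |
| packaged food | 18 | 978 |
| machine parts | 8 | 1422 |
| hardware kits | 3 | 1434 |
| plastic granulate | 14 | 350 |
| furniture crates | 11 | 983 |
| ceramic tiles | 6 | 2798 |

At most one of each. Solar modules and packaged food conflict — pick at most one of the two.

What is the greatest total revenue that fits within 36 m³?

Best packing: glassware cases + solar modules + machine parts + hardware kits + ceramic tiles — 26 m³, 9328 total.
An exhaustive check of the 256 subsets confirms 9328.

9328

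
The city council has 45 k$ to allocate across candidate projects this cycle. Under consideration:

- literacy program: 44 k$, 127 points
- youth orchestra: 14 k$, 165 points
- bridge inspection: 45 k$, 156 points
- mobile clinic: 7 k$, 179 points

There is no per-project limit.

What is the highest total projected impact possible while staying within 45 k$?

1074

Best packing: 6×mobile clinic — 42 k$, 1074 total.
That's the maximum — no swap from here does better than 1074.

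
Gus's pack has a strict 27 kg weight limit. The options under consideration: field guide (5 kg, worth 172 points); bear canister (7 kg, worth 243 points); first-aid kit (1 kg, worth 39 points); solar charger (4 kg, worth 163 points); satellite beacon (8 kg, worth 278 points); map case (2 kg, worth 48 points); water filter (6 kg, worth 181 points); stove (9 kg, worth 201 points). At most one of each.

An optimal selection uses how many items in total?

6

The maximum utility within 27 kg is 943.
One optimal bundle: field guide + bear canister + first-aid kit + solar charger + satellite beacon + map case (27 kg).
Every optimal selection uses 6 items.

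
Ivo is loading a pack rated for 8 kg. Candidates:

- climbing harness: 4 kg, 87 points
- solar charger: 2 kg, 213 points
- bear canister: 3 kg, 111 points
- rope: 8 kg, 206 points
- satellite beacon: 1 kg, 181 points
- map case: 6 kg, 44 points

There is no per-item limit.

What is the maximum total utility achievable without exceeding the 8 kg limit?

1448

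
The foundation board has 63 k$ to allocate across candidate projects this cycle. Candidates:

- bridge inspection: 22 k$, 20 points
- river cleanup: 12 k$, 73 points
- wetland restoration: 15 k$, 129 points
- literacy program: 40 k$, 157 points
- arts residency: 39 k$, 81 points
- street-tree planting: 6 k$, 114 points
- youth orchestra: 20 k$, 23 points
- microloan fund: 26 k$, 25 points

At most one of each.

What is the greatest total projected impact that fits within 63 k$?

400

Density check — street-tree planting 19.00, wetland restoration 8.60, river cleanup 6.08 are the best per k$.
Filling by ratio: river cleanup + wetland restoration + street-tree planting + youth orchestra for 339, with 10 k$ left unused.
Replace river cleanup and youth orchestra with literacy program: the trade gains 61 net, giving 400 at 61 k$.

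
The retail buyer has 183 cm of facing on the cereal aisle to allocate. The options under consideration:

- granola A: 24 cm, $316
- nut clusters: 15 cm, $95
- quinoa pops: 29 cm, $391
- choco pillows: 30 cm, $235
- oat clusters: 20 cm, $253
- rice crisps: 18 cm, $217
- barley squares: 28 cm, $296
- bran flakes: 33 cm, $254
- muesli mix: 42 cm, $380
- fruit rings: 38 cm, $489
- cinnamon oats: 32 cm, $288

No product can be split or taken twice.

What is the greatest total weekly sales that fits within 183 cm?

2125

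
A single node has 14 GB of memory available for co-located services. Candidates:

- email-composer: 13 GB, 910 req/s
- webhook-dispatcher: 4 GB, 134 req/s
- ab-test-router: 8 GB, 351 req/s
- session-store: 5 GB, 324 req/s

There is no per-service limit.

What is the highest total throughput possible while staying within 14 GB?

Email-composer uses 13 of the 14 GB and totals 910.

910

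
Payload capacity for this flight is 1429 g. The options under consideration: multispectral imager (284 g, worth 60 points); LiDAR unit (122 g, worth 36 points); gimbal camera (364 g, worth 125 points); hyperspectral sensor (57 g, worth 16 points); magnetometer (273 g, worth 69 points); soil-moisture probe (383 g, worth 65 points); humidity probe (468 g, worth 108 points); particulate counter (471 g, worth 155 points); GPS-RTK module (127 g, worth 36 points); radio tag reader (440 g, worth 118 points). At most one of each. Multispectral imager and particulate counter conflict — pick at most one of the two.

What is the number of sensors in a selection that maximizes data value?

6

Optimal total is 437.
For example LiDAR unit + gimbal camera + hyperspectral sensor + magnetometer + particulate counter + GPS-RTK module achieves it, using 1414 g.
All optima have 6 sensors.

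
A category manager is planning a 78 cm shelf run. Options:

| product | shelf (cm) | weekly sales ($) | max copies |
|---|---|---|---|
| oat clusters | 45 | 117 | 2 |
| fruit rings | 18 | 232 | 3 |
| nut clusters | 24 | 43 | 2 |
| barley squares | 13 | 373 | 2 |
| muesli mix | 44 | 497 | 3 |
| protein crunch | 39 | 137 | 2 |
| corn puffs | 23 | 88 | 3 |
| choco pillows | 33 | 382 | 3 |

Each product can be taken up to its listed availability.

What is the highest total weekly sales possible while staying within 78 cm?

1360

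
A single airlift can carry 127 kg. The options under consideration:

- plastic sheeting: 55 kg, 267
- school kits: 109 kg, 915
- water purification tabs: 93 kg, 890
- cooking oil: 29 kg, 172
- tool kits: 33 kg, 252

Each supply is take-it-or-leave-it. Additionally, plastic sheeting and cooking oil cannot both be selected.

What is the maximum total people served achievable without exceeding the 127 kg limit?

1142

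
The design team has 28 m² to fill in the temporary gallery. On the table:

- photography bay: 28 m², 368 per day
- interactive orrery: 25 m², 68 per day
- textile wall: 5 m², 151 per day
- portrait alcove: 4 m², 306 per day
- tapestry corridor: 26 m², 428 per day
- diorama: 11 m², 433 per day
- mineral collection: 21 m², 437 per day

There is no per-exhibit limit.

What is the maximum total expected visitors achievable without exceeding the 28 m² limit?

2142

By expected visitors per m²: portrait alcove 76.50, diorama 39.36, textile wall 30.20 lead.
7×portrait alcove uses 28 of the 28 m² and totals 2142.
Every other selection either busts 28 m² or fails to beat 2142.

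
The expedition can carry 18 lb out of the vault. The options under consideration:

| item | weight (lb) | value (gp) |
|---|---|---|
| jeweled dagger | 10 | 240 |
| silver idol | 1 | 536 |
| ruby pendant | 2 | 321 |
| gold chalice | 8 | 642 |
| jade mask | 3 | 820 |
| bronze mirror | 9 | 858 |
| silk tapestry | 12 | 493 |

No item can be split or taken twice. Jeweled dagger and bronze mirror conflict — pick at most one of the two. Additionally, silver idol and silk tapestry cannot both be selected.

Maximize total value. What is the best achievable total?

2535

Density check — silver idol 536.00, jade mask 273.33, ruby pendant 160.50 are the best per lb.
Silver idol + ruby pendant + jade mask + bronze mirror uses 15 of the 18 lb and totals 2535.
Next best is silver idol + ruby pendant + gold chalice + jade mask at 2319 (14 lb) — short by 216.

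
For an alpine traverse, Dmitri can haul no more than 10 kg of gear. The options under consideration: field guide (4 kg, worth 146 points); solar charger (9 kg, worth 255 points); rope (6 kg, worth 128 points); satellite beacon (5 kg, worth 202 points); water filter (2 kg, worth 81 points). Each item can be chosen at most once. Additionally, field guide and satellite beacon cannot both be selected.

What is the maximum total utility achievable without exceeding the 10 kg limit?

Best packing: satellite beacon + water filter — 7 kg, 283 total.

283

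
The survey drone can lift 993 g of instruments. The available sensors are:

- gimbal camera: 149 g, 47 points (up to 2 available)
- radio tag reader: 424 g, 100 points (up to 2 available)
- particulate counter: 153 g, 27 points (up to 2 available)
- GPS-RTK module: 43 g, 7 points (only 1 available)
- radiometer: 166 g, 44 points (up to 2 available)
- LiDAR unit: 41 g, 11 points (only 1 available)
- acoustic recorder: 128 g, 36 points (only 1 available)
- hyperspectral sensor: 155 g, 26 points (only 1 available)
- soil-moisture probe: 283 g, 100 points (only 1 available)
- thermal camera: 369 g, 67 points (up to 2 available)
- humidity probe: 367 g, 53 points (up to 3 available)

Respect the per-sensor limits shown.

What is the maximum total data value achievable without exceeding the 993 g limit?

293

The ratio heuristic lands on 2×gimbal camera + GPS-RTK module + radiometer + LiDAR unit + acoustic recorder + soil-moisture probe (292) but leaves 34 g idle.
The 171 g tied up in GPS-RTK module and acoustic recorder is better spent on radiometer — total rises to 293 (954 g).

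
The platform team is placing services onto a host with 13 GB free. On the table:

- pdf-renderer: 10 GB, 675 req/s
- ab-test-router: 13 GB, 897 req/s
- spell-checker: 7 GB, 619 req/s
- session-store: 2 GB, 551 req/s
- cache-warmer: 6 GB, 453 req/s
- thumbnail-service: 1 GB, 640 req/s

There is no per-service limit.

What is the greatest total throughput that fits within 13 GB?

8320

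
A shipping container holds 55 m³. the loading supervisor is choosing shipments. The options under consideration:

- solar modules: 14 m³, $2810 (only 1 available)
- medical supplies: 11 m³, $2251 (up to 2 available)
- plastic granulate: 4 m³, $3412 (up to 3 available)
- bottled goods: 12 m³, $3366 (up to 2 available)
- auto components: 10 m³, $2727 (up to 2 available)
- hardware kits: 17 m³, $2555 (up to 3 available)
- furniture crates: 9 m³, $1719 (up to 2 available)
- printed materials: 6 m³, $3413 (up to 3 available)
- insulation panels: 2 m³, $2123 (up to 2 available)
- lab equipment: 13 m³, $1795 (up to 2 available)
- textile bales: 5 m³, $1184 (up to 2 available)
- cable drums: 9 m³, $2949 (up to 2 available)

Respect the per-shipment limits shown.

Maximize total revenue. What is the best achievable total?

31036

Density check — insulation panels 1061.50, plastic granulate 853.00, printed materials 568.83, cable drums 327.67 are the best per m³.
A density-first pass picks 3×plastic granulate + 3×printed materials + 2×insulation panels + 2×cable drums — 30619 at 52 m³.
Dropping cable drums frees 9 m³; slotting in bottled goods (12 m³) lifts the total to 31036 at 55 m³.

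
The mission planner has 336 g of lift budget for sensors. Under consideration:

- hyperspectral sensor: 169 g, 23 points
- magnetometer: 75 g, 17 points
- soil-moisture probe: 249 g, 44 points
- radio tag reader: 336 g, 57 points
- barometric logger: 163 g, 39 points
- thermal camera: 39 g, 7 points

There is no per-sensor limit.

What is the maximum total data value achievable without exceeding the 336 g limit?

78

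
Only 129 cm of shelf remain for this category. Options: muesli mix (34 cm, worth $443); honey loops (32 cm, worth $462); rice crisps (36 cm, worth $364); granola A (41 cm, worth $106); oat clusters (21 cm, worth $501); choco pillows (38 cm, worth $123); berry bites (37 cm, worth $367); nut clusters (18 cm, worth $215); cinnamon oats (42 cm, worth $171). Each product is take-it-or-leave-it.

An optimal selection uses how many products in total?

4

Best achievable weekly sales is 1773.
For example muesli mix + honey loops + oat clusters + berry bites achieves it, using 124 cm.
Every optimal selection uses 4 products.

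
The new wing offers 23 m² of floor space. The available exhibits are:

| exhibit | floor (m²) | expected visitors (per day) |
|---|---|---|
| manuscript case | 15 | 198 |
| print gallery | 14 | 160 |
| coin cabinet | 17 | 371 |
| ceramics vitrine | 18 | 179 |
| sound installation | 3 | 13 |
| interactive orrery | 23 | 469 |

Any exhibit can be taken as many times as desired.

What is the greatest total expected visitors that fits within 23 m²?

469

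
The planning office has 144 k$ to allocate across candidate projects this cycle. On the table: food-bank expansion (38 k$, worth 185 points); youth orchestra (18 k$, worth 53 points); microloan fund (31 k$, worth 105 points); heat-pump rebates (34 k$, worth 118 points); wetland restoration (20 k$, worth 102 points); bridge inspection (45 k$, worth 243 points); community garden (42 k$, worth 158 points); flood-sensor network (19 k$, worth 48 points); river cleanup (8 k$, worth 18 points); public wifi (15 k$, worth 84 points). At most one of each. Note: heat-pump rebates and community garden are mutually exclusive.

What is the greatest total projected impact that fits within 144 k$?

685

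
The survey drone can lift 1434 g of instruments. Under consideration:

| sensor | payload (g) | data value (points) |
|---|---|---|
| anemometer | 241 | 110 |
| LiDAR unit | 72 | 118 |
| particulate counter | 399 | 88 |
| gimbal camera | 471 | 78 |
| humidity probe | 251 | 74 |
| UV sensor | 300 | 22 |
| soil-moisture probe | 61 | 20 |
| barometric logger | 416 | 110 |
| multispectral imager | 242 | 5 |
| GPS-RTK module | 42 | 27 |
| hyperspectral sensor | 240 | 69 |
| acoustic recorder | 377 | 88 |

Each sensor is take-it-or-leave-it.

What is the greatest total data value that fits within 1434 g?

528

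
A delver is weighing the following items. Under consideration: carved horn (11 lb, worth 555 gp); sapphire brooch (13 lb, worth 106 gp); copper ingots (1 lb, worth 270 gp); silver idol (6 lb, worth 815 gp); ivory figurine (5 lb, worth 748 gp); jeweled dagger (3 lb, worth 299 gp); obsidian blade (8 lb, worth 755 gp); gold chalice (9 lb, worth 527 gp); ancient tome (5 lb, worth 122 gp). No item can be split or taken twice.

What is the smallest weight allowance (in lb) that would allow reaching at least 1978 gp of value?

Need the lightest bundle worth ≥ 1978.
copper ingots + silver idol + ivory figurine + jeweled dagger reaches 2132 using 15 lb.
No combination under 15 lb hits 1978.

15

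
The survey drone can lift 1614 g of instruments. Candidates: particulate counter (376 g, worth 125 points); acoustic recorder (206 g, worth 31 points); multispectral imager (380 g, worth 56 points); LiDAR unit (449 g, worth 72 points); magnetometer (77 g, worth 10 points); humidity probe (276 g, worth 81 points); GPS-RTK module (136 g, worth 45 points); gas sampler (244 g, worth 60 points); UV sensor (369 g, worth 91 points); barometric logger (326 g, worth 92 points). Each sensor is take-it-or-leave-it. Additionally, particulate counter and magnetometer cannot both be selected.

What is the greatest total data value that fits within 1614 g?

449

Best packing: particulate counter + humidity probe + gas sampler + UV sensor + barometric logger — 1591 g, 449 total.
That's the maximum — no feasible swap from here does better than 449.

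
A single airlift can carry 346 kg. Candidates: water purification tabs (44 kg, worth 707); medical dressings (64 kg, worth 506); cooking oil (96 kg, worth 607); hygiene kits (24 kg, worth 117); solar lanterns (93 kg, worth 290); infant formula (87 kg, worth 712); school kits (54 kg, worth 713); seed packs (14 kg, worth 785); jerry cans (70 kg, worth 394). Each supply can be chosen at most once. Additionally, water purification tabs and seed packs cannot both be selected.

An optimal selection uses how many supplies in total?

The maximum people served within 346 kg is 3440.
One optimal bundle: medical dressings + cooking oil + hygiene kits + infant formula + school kits + seed packs (339 kg).
Every optimal selection uses 6 supplies.

6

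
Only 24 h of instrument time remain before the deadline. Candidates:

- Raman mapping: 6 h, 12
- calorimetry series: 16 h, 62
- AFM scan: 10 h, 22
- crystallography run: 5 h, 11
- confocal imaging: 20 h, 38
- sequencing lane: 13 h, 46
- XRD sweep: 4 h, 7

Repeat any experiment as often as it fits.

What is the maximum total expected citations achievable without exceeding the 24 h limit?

Ranking by ratio (expected citations/h): calorimetry series 3.88, sequencing lane 3.54, AFM scan 2.20.
A density-first pass picks calorimetry series + crystallography run — 73 at 21 h.
Dropping crystallography run frees 5 h; slotting in 2×XRD sweep (8 h) lifts the total to 76 at 24 h.

76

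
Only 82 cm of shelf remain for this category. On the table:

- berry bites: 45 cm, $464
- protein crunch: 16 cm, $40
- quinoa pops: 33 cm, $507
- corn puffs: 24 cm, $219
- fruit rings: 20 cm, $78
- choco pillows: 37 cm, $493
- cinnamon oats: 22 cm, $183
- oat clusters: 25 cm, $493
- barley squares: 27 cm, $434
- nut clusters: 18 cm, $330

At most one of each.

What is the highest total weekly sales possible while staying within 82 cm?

By weekly sales per cm: oat clusters 19.72, nut clusters 18.33, barley squares 16.07 lead.
Taking the top-ratio products first gives oat clusters + barley squares + nut clusters for 1257 (70 cm).
The 27 cm tied up in barley squares is better spent on quinoa pops — total rises to 1330 (76 cm).

1330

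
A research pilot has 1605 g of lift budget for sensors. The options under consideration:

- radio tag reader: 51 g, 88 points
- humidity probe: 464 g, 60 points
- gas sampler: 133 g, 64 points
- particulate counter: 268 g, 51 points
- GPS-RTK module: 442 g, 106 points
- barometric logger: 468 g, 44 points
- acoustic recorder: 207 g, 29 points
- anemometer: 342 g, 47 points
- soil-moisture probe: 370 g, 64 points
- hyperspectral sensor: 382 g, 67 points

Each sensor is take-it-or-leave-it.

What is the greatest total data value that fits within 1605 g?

418

Taking the top-ratio sensors first gives radio tag reader + gas sampler + particulate counter + GPS-RTK module + acoustic recorder + hyperspectral sensor for 405 (1483 g).
Dropping particulate counter frees 268 g; slotting in soil-moisture probe (370 g) lifts the total to 418 at 1585 g.
Next best is radio tag reader + gas sampler + particulate counter + GPS-RTK module + acoustic recorder + hyperspectral sensor at 405 (1483 g) — short by 13.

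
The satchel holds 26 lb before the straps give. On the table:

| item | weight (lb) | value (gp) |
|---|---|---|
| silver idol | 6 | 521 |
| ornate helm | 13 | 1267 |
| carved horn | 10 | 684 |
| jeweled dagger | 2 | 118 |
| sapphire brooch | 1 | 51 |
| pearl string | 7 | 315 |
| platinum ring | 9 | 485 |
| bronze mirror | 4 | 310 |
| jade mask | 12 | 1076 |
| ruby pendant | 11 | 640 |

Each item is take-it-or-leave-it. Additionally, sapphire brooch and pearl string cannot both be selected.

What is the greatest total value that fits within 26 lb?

Best packing: ornate helm + sapphire brooch + jade mask — 26 lb, 2394 total.
No other feasible combination exceeds 2394.

2394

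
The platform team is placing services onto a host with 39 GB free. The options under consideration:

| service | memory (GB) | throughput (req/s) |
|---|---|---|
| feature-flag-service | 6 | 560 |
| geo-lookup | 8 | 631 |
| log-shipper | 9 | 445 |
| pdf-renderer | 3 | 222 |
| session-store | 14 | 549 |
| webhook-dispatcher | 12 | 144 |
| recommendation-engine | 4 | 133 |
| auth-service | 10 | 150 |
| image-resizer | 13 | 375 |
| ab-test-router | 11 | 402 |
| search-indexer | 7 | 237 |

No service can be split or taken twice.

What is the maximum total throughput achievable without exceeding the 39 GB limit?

Taking feature-flag-service + geo-lookup + log-shipper + pdf-renderer + ab-test-router: 37 GB used, 2260 in throughput.
The spare 2 GB is too small for any remaining service, and no exchange beats 2260.

2260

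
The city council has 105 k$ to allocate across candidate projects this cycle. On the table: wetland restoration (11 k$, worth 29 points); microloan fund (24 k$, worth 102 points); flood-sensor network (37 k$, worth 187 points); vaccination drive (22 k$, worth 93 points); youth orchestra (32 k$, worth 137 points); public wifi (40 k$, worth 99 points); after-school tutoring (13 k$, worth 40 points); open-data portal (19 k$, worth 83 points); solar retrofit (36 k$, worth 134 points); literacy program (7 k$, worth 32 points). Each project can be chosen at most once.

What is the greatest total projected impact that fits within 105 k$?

465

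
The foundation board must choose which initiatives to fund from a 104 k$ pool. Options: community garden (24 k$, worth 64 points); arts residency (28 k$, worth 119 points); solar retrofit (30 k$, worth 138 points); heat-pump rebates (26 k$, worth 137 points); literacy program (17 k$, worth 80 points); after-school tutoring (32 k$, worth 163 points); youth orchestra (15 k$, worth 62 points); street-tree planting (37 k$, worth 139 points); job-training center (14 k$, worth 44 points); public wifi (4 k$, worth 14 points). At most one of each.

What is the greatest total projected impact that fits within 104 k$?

Density check — heat-pump rebates 5.27, after-school tutoring 5.09, literacy program 4.71, solar retrofit 4.60 are the best per k$.
The ratio heuristic lands on arts residency + heat-pump rebates + literacy program + after-school tutoring (499) but leaves 1 k$ idle.
The 45 k$ tied up in arts residency and literacy program is better spent on solar retrofit + youth orchestra — total rises to 500 (103 k$).
Nothing else within 104 k$ beats 500.

500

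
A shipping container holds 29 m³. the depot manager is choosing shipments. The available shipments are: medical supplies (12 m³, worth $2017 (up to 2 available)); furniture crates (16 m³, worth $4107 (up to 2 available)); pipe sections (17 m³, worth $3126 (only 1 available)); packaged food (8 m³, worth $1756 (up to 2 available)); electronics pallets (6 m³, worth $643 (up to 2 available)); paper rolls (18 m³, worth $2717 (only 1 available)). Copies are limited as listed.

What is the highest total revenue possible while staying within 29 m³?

6124

Filling by ratio: furniture crates + packaged food for 5863, with 5 m³ left unused.
Replace packaged food with medical supplies: the trade gains 261 net, giving 6124 at 28 m³.
The spare 1 m³ is too small for any remaining shipment, and no exchange beats 6124.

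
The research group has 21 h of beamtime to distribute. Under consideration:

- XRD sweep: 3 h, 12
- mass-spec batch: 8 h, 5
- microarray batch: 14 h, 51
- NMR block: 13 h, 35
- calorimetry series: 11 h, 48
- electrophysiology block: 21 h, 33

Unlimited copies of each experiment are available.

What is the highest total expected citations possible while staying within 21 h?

Best packing: 7×XRD sweep — 21 h, 84 total.
Nothing else within 21 h beats 84.

84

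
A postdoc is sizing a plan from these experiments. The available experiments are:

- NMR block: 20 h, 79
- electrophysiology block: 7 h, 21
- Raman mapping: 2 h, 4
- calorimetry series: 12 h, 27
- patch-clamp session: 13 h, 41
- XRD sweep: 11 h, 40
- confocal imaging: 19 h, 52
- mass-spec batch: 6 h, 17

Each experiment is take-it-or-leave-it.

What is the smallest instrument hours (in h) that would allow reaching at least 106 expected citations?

31

Look for the lowest-instrument combination reaching 106.
NMR block + XRD sweep reaches 119 using 31 h.
Below 31 h the best achievable stays under 106.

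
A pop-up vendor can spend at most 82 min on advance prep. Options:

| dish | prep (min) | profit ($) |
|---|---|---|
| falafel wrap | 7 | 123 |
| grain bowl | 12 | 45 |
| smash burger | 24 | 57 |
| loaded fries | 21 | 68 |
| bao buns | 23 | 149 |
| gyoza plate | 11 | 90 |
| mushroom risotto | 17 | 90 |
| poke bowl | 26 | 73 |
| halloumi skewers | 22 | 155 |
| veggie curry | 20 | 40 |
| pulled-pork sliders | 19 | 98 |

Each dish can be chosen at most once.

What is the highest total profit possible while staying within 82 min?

615

Filling by ratio: falafel wrap + bao buns + gyoza plate + mushroom risotto + halloumi skewers for 607, with 2 min left unused.
The 17 min tied up in mushroom risotto is better spent on pulled-pork sliders — total rises to 615 (82 min).
An exhaustive check of the 2048 subsets confirms 615.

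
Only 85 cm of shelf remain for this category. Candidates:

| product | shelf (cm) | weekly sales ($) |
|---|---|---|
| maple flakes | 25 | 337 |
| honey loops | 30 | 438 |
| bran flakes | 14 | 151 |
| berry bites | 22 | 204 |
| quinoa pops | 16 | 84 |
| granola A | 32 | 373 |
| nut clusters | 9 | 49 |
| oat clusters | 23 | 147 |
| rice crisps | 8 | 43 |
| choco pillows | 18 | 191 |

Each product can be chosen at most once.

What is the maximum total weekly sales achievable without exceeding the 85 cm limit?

1022

Greedy by ratio would take maple flakes + honey loops + bran flakes + nut clusters: 78 cm used, total 975.
Dropping bran flakes and nut clusters frees 23 cm; slotting in berry bites + rice crisps (30 cm) lifts the total to 1022 at 85 cm.
That's the maximum — no swap from here does better than 1022.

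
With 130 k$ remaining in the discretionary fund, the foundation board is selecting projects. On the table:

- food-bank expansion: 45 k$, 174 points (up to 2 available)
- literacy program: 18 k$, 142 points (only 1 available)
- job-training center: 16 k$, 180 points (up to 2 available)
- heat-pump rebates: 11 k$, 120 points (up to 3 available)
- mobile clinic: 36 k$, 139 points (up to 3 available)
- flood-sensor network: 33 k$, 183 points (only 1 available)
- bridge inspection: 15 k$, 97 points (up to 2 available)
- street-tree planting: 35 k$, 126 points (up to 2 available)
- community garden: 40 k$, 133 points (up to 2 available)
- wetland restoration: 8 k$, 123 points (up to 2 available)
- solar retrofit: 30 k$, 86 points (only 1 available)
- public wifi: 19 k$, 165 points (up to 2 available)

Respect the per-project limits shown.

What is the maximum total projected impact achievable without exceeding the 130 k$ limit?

1325

Density check — wetland restoration 15.38, job-training center 11.25, heat-pump rebates 10.91 are the best per k$.
Taking the top-ratio projects first gives 2×job-training center + 3×heat-pump rebates + 2×wetland restoration + 2×public wifi for 1296 (119 k$).
The 19 k$ tied up in public wifi is better spent on 2×bridge inspection — total rises to 1325 (130 k$).
Every other selection either busts 130 k$ or exceeds an availability limit or fails to beat 1325.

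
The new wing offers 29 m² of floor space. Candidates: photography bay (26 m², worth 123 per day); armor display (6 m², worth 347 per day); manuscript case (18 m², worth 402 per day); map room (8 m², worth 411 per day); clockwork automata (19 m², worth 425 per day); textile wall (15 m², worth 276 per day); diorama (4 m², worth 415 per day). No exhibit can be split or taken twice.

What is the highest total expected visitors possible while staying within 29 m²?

1187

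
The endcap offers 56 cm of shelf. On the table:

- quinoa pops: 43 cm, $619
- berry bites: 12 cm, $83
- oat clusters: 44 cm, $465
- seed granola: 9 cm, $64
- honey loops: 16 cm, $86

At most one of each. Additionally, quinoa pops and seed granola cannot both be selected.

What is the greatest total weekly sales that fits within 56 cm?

702

Density check — quinoa pops 14.40, oat clusters 10.57, seed granola 7.11, berry bites 6.92 are the best per cm.
Taking quinoa pops + berry bites: 55 cm used, 702 in weekly sales.
The spare 1 cm is too small for any remaining product, and no feasible exchange beats 702.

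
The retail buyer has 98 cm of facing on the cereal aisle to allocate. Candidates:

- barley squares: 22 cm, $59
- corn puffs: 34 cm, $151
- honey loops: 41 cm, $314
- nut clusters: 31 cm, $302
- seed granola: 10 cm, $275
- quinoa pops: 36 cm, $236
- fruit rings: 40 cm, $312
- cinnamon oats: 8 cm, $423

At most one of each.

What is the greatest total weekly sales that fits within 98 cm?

1314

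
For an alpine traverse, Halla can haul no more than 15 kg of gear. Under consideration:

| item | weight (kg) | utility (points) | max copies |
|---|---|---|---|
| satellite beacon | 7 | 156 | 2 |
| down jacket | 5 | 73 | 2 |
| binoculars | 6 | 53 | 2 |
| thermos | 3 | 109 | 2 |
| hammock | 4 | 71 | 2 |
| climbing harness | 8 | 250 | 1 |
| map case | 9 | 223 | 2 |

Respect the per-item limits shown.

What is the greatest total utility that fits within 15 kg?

468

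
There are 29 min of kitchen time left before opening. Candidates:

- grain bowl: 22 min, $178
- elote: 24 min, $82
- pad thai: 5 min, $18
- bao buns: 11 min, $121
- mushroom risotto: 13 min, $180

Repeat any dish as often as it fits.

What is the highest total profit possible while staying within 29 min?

By profit per min: mushroom risotto 13.85, bao buns 11.00, grain bowl 8.09 lead.
2×mushroom risotto uses 26 of the 29 min and totals 360.

360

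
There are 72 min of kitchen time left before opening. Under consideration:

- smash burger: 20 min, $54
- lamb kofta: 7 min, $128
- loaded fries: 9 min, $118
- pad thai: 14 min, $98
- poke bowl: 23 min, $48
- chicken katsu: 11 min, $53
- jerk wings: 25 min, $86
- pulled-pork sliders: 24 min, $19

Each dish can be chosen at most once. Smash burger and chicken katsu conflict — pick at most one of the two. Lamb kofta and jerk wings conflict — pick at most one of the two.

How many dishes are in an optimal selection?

5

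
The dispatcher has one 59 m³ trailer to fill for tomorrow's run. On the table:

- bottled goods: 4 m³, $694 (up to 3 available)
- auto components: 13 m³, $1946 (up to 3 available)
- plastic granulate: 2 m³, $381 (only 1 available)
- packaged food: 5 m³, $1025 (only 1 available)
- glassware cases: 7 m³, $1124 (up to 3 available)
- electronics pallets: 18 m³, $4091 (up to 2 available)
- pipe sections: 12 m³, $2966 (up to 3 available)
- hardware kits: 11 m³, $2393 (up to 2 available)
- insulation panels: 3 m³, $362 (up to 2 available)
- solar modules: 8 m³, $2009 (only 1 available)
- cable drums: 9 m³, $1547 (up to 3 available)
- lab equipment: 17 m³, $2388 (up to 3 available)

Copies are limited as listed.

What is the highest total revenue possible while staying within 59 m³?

14014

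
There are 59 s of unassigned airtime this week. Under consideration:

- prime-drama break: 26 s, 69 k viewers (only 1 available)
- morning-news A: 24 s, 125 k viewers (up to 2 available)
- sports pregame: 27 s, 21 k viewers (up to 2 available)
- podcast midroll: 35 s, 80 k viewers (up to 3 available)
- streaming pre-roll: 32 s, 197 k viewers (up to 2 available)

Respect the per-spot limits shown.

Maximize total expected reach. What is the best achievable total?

322

The ratio ordering already packs tightly: morning-news A + streaming pre-roll, 56 s, 322.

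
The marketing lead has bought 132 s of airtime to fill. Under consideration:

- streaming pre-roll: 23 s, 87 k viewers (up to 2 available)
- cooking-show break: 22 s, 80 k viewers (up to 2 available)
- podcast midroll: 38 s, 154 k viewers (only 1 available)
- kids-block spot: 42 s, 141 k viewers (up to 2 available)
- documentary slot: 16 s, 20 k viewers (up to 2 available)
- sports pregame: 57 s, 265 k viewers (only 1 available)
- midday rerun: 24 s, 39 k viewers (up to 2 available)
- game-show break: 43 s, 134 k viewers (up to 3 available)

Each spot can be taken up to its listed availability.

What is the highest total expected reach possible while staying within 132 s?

519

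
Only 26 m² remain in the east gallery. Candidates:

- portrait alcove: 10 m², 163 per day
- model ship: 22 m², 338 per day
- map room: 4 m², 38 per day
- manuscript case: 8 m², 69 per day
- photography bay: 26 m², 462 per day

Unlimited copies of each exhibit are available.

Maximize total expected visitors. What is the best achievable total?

Photography bay uses 26 of the 26 m² and totals 462.
No other feasible combination exceeds 462.

462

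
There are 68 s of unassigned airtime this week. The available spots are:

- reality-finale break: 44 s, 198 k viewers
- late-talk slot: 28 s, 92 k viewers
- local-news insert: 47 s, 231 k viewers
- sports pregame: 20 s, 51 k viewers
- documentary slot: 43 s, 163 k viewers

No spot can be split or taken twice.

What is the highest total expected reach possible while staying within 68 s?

Taking local-news insert + sports pregame: 67 s used, 282 in expected reach.
Next best is reality-finale break + sports pregame at 249 (64 s) — short by 33.

282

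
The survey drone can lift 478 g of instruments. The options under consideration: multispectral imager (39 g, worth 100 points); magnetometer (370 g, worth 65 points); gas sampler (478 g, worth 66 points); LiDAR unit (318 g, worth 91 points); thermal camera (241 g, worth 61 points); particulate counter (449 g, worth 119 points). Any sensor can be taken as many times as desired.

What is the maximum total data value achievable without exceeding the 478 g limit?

1200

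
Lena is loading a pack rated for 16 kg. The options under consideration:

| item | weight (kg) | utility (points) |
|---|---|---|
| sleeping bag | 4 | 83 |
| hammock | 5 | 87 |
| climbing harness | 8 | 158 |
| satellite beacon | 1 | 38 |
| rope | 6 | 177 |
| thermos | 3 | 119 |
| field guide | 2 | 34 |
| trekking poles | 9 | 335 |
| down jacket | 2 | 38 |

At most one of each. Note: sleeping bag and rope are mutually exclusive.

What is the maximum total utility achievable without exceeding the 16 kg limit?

Ranking by ratio (utility/kg): thermos 39.67, satellite beacon 38.00, trekking poles 37.22, rope 29.50.
A density-first pass picks satellite beacon + thermos + trekking poles + down jacket — 530 at 15 kg.
Replace thermos and down jacket with rope: the trade gains 20 net, giving 550 at 16 kg.
No other feasible combination exceeds 550.

550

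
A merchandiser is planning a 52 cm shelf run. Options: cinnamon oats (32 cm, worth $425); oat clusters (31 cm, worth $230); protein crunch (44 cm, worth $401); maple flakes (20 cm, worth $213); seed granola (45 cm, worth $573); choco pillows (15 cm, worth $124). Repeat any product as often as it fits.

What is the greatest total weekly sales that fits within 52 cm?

Best packing: cinnamon oats + maple flakes — 52 cm, 638 total.
Nothing else within 52 cm beats 638.

638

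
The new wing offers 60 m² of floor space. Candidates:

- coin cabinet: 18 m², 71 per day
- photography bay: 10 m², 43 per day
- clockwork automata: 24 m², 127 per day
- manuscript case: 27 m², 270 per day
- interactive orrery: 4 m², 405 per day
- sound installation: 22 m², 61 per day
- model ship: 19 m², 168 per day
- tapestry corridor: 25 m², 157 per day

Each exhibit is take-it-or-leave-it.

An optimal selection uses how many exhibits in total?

The maximum expected visitors within 60 m² is 886.
For example photography bay + manuscript case + interactive orrery + model ship achieves it, using 60 m².
Any selection reaching 886 contains exactly 4 exhibits.

4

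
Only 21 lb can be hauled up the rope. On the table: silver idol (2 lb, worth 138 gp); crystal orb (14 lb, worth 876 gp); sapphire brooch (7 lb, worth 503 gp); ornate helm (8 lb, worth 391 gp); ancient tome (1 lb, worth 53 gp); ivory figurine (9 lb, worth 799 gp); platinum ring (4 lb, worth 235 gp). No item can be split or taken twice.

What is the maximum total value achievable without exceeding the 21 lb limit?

Greedy by ratio would take silver idol + sapphire brooch + ancient tome + ivory figurine: 19 lb used, total 1493.
Dropping silver idol frees 2 lb; slotting in platinum ring (4 lb) lifts the total to 1590 at 21 lb.
That's the maximum — no swap from here does better than 1590.

1590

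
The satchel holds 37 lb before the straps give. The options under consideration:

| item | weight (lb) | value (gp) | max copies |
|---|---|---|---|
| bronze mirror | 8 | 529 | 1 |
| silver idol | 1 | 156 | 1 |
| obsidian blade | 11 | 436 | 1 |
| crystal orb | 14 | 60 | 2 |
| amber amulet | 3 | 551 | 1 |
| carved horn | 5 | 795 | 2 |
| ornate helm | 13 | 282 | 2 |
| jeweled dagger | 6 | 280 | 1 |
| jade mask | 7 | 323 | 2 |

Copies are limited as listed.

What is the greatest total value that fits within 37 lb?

3472

Ranking by ratio (value/lb): amber amulet 183.67, carved horn 159.00, silver idol 156.00.
The ratio heuristic lands on bronze mirror + silver idol + amber amulet + 2×carved horn + jeweled dagger + jade mask (3429) but leaves 2 lb idle.
Dropping jeweled dagger frees 6 lb; slotting in jade mask (7 lb) lifts the total to 3472 at 36 lb.
The spare 1 lb is too small for any remaining item, and no exchange beats 3472.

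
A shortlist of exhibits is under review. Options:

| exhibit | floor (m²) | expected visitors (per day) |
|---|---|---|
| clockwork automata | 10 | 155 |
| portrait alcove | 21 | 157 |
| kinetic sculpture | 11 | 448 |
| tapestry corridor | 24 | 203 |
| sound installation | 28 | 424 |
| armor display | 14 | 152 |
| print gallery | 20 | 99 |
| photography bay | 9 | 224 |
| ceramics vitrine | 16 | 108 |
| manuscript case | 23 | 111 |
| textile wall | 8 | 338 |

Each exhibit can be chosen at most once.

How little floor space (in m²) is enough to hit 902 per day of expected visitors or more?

Need the lightest bundle worth ≥ 902.
kinetic sculpture + photography bay + textile wall reaches 1010 using 28 m².
Any bundle with less than 28 m² falls short of 902.

28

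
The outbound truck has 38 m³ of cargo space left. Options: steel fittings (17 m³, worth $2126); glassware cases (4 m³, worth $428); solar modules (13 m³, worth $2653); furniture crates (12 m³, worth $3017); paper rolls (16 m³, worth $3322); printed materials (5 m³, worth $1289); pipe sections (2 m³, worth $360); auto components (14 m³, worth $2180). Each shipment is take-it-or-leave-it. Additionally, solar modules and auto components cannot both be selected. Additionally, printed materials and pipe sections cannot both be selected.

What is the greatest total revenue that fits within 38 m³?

Density check — printed materials 257.80, furniture crates 251.42, paper rolls 207.62, solar modules 204.08 are the best per m³.
Taking glassware cases + furniture crates + paper rolls + printed materials: 37 m³ used, 8056 in revenue.

8056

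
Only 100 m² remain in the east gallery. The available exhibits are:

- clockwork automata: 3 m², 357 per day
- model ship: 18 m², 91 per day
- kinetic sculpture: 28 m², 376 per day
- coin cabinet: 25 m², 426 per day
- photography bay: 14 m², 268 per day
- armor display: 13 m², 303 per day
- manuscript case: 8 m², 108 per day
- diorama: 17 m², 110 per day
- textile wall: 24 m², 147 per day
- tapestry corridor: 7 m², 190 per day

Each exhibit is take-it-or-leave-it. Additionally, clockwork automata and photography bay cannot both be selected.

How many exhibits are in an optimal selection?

The maximum expected visitors within 100 m² is 1799.
For example clockwork automata + kinetic sculpture + coin cabinet + armor display + textile wall + tapestry corridor achieves it, using 100 m².
Any selection reaching 1799 contains exactly 6 exhibits.

6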